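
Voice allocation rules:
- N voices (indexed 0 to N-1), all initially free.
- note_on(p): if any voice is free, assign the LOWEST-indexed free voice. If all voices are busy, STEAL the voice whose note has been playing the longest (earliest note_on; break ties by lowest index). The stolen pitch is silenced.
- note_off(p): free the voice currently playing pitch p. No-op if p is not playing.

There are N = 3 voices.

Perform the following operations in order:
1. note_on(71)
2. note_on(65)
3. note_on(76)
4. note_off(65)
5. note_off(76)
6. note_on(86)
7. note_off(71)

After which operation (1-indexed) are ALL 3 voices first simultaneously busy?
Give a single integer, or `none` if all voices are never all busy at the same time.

Answer: 3

Derivation:
Op 1: note_on(71): voice 0 is free -> assigned | voices=[71 - -]
Op 2: note_on(65): voice 1 is free -> assigned | voices=[71 65 -]
Op 3: note_on(76): voice 2 is free -> assigned | voices=[71 65 76]
Op 4: note_off(65): free voice 1 | voices=[71 - 76]
Op 5: note_off(76): free voice 2 | voices=[71 - -]
Op 6: note_on(86): voice 1 is free -> assigned | voices=[71 86 -]
Op 7: note_off(71): free voice 0 | voices=[- 86 -]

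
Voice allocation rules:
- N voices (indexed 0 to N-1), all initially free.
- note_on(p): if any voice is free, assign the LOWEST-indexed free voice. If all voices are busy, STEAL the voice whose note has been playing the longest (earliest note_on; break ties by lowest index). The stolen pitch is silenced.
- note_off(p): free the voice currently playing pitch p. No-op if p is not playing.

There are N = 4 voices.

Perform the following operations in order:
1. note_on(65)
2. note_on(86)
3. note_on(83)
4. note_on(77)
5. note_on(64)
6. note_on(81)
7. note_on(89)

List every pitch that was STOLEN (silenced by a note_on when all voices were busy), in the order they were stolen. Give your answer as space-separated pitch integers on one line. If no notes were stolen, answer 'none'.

Op 1: note_on(65): voice 0 is free -> assigned | voices=[65 - - -]
Op 2: note_on(86): voice 1 is free -> assigned | voices=[65 86 - -]
Op 3: note_on(83): voice 2 is free -> assigned | voices=[65 86 83 -]
Op 4: note_on(77): voice 3 is free -> assigned | voices=[65 86 83 77]
Op 5: note_on(64): all voices busy, STEAL voice 0 (pitch 65, oldest) -> assign | voices=[64 86 83 77]
Op 6: note_on(81): all voices busy, STEAL voice 1 (pitch 86, oldest) -> assign | voices=[64 81 83 77]
Op 7: note_on(89): all voices busy, STEAL voice 2 (pitch 83, oldest) -> assign | voices=[64 81 89 77]

Answer: 65 86 83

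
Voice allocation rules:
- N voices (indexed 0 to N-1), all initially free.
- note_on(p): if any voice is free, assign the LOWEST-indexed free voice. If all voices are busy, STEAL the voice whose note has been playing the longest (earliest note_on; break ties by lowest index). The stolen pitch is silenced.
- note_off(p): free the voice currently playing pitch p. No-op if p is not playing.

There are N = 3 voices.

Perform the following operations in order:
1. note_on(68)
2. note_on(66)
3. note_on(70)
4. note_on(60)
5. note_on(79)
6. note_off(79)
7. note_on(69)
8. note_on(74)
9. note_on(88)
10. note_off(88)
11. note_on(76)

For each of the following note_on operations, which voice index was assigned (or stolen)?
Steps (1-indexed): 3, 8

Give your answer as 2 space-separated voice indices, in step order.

Op 1: note_on(68): voice 0 is free -> assigned | voices=[68 - -]
Op 2: note_on(66): voice 1 is free -> assigned | voices=[68 66 -]
Op 3: note_on(70): voice 2 is free -> assigned | voices=[68 66 70]
Op 4: note_on(60): all voices busy, STEAL voice 0 (pitch 68, oldest) -> assign | voices=[60 66 70]
Op 5: note_on(79): all voices busy, STEAL voice 1 (pitch 66, oldest) -> assign | voices=[60 79 70]
Op 6: note_off(79): free voice 1 | voices=[60 - 70]
Op 7: note_on(69): voice 1 is free -> assigned | voices=[60 69 70]
Op 8: note_on(74): all voices busy, STEAL voice 2 (pitch 70, oldest) -> assign | voices=[60 69 74]
Op 9: note_on(88): all voices busy, STEAL voice 0 (pitch 60, oldest) -> assign | voices=[88 69 74]
Op 10: note_off(88): free voice 0 | voices=[- 69 74]
Op 11: note_on(76): voice 0 is free -> assigned | voices=[76 69 74]

Answer: 2 2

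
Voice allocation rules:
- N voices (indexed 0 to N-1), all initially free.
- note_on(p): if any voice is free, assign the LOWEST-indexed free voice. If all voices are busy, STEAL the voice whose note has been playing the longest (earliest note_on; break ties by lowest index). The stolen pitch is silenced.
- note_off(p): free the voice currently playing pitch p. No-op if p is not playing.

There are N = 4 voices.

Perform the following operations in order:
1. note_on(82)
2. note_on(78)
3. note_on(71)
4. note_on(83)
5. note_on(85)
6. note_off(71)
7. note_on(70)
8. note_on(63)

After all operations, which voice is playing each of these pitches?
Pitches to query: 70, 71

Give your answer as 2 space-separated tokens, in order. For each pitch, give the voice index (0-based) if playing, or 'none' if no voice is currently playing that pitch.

Answer: 2 none

Derivation:
Op 1: note_on(82): voice 0 is free -> assigned | voices=[82 - - -]
Op 2: note_on(78): voice 1 is free -> assigned | voices=[82 78 - -]
Op 3: note_on(71): voice 2 is free -> assigned | voices=[82 78 71 -]
Op 4: note_on(83): voice 3 is free -> assigned | voices=[82 78 71 83]
Op 5: note_on(85): all voices busy, STEAL voice 0 (pitch 82, oldest) -> assign | voices=[85 78 71 83]
Op 6: note_off(71): free voice 2 | voices=[85 78 - 83]
Op 7: note_on(70): voice 2 is free -> assigned | voices=[85 78 70 83]
Op 8: note_on(63): all voices busy, STEAL voice 1 (pitch 78, oldest) -> assign | voices=[85 63 70 83]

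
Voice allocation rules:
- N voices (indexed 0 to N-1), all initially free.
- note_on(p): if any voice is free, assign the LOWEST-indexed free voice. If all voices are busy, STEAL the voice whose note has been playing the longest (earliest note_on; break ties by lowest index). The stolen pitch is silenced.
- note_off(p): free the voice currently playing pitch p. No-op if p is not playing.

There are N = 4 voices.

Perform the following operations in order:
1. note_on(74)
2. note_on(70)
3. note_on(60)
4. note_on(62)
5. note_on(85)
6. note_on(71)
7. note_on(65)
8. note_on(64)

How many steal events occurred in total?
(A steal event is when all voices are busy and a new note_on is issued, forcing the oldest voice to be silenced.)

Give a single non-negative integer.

Answer: 4

Derivation:
Op 1: note_on(74): voice 0 is free -> assigned | voices=[74 - - -]
Op 2: note_on(70): voice 1 is free -> assigned | voices=[74 70 - -]
Op 3: note_on(60): voice 2 is free -> assigned | voices=[74 70 60 -]
Op 4: note_on(62): voice 3 is free -> assigned | voices=[74 70 60 62]
Op 5: note_on(85): all voices busy, STEAL voice 0 (pitch 74, oldest) -> assign | voices=[85 70 60 62]
Op 6: note_on(71): all voices busy, STEAL voice 1 (pitch 70, oldest) -> assign | voices=[85 71 60 62]
Op 7: note_on(65): all voices busy, STEAL voice 2 (pitch 60, oldest) -> assign | voices=[85 71 65 62]
Op 8: note_on(64): all voices busy, STEAL voice 3 (pitch 62, oldest) -> assign | voices=[85 71 65 64]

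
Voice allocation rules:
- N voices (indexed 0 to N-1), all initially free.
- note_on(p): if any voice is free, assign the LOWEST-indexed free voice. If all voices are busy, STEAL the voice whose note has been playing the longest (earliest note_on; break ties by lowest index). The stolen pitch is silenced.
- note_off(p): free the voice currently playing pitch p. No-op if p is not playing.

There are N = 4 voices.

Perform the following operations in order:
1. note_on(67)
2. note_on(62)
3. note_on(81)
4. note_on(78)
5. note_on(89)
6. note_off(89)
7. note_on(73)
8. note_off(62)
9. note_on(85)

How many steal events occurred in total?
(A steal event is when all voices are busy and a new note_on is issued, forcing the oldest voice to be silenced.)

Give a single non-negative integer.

Op 1: note_on(67): voice 0 is free -> assigned | voices=[67 - - -]
Op 2: note_on(62): voice 1 is free -> assigned | voices=[67 62 - -]
Op 3: note_on(81): voice 2 is free -> assigned | voices=[67 62 81 -]
Op 4: note_on(78): voice 3 is free -> assigned | voices=[67 62 81 78]
Op 5: note_on(89): all voices busy, STEAL voice 0 (pitch 67, oldest) -> assign | voices=[89 62 81 78]
Op 6: note_off(89): free voice 0 | voices=[- 62 81 78]
Op 7: note_on(73): voice 0 is free -> assigned | voices=[73 62 81 78]
Op 8: note_off(62): free voice 1 | voices=[73 - 81 78]
Op 9: note_on(85): voice 1 is free -> assigned | voices=[73 85 81 78]

Answer: 1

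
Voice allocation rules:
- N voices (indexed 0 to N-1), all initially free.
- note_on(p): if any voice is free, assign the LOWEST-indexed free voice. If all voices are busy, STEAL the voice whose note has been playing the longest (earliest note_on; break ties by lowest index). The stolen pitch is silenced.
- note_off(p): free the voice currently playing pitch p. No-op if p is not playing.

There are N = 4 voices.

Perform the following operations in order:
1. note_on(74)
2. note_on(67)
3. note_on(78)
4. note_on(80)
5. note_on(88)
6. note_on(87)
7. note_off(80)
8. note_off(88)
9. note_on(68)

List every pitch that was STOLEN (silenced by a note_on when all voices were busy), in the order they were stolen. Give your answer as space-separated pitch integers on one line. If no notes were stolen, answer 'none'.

Op 1: note_on(74): voice 0 is free -> assigned | voices=[74 - - -]
Op 2: note_on(67): voice 1 is free -> assigned | voices=[74 67 - -]
Op 3: note_on(78): voice 2 is free -> assigned | voices=[74 67 78 -]
Op 4: note_on(80): voice 3 is free -> assigned | voices=[74 67 78 80]
Op 5: note_on(88): all voices busy, STEAL voice 0 (pitch 74, oldest) -> assign | voices=[88 67 78 80]
Op 6: note_on(87): all voices busy, STEAL voice 1 (pitch 67, oldest) -> assign | voices=[88 87 78 80]
Op 7: note_off(80): free voice 3 | voices=[88 87 78 -]
Op 8: note_off(88): free voice 0 | voices=[- 87 78 -]
Op 9: note_on(68): voice 0 is free -> assigned | voices=[68 87 78 -]

Answer: 74 67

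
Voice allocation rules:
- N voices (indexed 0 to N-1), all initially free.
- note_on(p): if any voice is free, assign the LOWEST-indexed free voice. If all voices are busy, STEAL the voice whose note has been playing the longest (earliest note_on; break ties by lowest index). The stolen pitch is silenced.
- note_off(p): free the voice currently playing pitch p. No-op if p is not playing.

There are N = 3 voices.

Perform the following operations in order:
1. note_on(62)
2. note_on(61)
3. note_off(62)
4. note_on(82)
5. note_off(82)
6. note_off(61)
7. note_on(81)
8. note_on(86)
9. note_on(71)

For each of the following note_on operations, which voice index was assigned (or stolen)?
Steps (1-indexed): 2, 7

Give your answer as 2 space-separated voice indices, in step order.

Answer: 1 0

Derivation:
Op 1: note_on(62): voice 0 is free -> assigned | voices=[62 - -]
Op 2: note_on(61): voice 1 is free -> assigned | voices=[62 61 -]
Op 3: note_off(62): free voice 0 | voices=[- 61 -]
Op 4: note_on(82): voice 0 is free -> assigned | voices=[82 61 -]
Op 5: note_off(82): free voice 0 | voices=[- 61 -]
Op 6: note_off(61): free voice 1 | voices=[- - -]
Op 7: note_on(81): voice 0 is free -> assigned | voices=[81 - -]
Op 8: note_on(86): voice 1 is free -> assigned | voices=[81 86 -]
Op 9: note_on(71): voice 2 is free -> assigned | voices=[81 86 71]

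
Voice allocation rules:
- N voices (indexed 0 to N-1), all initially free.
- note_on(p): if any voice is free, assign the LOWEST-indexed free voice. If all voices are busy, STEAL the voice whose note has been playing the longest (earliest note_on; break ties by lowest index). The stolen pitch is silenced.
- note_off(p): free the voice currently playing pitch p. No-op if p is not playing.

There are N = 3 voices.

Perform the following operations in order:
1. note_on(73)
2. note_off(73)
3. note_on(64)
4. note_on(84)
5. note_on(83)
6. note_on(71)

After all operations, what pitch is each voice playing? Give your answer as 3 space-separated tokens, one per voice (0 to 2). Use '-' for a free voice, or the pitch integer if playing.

Answer: 71 84 83

Derivation:
Op 1: note_on(73): voice 0 is free -> assigned | voices=[73 - -]
Op 2: note_off(73): free voice 0 | voices=[- - -]
Op 3: note_on(64): voice 0 is free -> assigned | voices=[64 - -]
Op 4: note_on(84): voice 1 is free -> assigned | voices=[64 84 -]
Op 5: note_on(83): voice 2 is free -> assigned | voices=[64 84 83]
Op 6: note_on(71): all voices busy, STEAL voice 0 (pitch 64, oldest) -> assign | voices=[71 84 83]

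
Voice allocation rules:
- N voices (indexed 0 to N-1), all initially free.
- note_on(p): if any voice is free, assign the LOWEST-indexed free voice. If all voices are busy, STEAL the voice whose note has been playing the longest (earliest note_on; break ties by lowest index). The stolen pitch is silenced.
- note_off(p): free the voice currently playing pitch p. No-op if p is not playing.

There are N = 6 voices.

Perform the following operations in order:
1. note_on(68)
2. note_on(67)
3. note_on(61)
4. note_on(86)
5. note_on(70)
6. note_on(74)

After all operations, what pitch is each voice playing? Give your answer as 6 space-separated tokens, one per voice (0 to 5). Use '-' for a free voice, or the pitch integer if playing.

Answer: 68 67 61 86 70 74

Derivation:
Op 1: note_on(68): voice 0 is free -> assigned | voices=[68 - - - - -]
Op 2: note_on(67): voice 1 is free -> assigned | voices=[68 67 - - - -]
Op 3: note_on(61): voice 2 is free -> assigned | voices=[68 67 61 - - -]
Op 4: note_on(86): voice 3 is free -> assigned | voices=[68 67 61 86 - -]
Op 5: note_on(70): voice 4 is free -> assigned | voices=[68 67 61 86 70 -]
Op 6: note_on(74): voice 5 is free -> assigned | voices=[68 67 61 86 70 74]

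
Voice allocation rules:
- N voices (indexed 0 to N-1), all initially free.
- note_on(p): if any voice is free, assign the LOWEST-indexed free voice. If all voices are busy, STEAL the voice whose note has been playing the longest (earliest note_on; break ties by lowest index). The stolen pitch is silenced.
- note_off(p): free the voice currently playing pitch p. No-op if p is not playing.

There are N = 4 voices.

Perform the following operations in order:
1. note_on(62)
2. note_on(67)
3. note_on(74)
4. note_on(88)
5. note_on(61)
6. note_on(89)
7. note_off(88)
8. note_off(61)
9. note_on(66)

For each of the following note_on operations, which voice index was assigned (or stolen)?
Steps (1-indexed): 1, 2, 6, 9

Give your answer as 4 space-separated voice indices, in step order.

Answer: 0 1 1 0

Derivation:
Op 1: note_on(62): voice 0 is free -> assigned | voices=[62 - - -]
Op 2: note_on(67): voice 1 is free -> assigned | voices=[62 67 - -]
Op 3: note_on(74): voice 2 is free -> assigned | voices=[62 67 74 -]
Op 4: note_on(88): voice 3 is free -> assigned | voices=[62 67 74 88]
Op 5: note_on(61): all voices busy, STEAL voice 0 (pitch 62, oldest) -> assign | voices=[61 67 74 88]
Op 6: note_on(89): all voices busy, STEAL voice 1 (pitch 67, oldest) -> assign | voices=[61 89 74 88]
Op 7: note_off(88): free voice 3 | voices=[61 89 74 -]
Op 8: note_off(61): free voice 0 | voices=[- 89 74 -]
Op 9: note_on(66): voice 0 is free -> assigned | voices=[66 89 74 -]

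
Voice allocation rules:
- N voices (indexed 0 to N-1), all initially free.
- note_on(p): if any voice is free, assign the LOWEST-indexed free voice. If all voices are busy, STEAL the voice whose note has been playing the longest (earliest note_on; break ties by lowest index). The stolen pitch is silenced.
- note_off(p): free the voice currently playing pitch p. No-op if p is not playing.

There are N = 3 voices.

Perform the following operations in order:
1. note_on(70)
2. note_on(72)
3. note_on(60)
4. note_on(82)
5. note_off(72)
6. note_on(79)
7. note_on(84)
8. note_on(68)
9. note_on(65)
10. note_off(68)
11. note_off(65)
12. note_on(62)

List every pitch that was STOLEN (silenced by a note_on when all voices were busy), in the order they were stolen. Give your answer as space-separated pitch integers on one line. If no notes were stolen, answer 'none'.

Answer: 70 60 82 79

Derivation:
Op 1: note_on(70): voice 0 is free -> assigned | voices=[70 - -]
Op 2: note_on(72): voice 1 is free -> assigned | voices=[70 72 -]
Op 3: note_on(60): voice 2 is free -> assigned | voices=[70 72 60]
Op 4: note_on(82): all voices busy, STEAL voice 0 (pitch 70, oldest) -> assign | voices=[82 72 60]
Op 5: note_off(72): free voice 1 | voices=[82 - 60]
Op 6: note_on(79): voice 1 is free -> assigned | voices=[82 79 60]
Op 7: note_on(84): all voices busy, STEAL voice 2 (pitch 60, oldest) -> assign | voices=[82 79 84]
Op 8: note_on(68): all voices busy, STEAL voice 0 (pitch 82, oldest) -> assign | voices=[68 79 84]
Op 9: note_on(65): all voices busy, STEAL voice 1 (pitch 79, oldest) -> assign | voices=[68 65 84]
Op 10: note_off(68): free voice 0 | voices=[- 65 84]
Op 11: note_off(65): free voice 1 | voices=[- - 84]
Op 12: note_on(62): voice 0 is free -> assigned | voices=[62 - 84]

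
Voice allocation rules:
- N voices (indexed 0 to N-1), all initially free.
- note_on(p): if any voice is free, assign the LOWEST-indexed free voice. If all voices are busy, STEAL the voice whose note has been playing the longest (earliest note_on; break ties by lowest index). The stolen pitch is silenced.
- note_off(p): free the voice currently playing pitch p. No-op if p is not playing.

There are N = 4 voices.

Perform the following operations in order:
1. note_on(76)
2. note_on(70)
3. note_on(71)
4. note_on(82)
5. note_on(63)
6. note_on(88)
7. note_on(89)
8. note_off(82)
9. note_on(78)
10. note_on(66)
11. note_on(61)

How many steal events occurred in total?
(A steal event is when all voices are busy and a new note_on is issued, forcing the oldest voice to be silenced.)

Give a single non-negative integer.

Op 1: note_on(76): voice 0 is free -> assigned | voices=[76 - - -]
Op 2: note_on(70): voice 1 is free -> assigned | voices=[76 70 - -]
Op 3: note_on(71): voice 2 is free -> assigned | voices=[76 70 71 -]
Op 4: note_on(82): voice 3 is free -> assigned | voices=[76 70 71 82]
Op 5: note_on(63): all voices busy, STEAL voice 0 (pitch 76, oldest) -> assign | voices=[63 70 71 82]
Op 6: note_on(88): all voices busy, STEAL voice 1 (pitch 70, oldest) -> assign | voices=[63 88 71 82]
Op 7: note_on(89): all voices busy, STEAL voice 2 (pitch 71, oldest) -> assign | voices=[63 88 89 82]
Op 8: note_off(82): free voice 3 | voices=[63 88 89 -]
Op 9: note_on(78): voice 3 is free -> assigned | voices=[63 88 89 78]
Op 10: note_on(66): all voices busy, STEAL voice 0 (pitch 63, oldest) -> assign | voices=[66 88 89 78]
Op 11: note_on(61): all voices busy, STEAL voice 1 (pitch 88, oldest) -> assign | voices=[66 61 89 78]

Answer: 5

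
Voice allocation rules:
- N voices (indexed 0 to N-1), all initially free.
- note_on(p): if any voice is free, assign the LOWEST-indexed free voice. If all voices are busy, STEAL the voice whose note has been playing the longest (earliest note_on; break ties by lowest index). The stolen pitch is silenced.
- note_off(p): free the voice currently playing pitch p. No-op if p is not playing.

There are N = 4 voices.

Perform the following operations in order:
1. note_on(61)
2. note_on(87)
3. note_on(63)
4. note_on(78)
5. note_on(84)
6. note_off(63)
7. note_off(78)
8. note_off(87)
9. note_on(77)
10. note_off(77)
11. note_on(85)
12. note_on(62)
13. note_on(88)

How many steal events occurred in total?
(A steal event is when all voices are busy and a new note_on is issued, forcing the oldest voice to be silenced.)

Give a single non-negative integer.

Op 1: note_on(61): voice 0 is free -> assigned | voices=[61 - - -]
Op 2: note_on(87): voice 1 is free -> assigned | voices=[61 87 - -]
Op 3: note_on(63): voice 2 is free -> assigned | voices=[61 87 63 -]
Op 4: note_on(78): voice 3 is free -> assigned | voices=[61 87 63 78]
Op 5: note_on(84): all voices busy, STEAL voice 0 (pitch 61, oldest) -> assign | voices=[84 87 63 78]
Op 6: note_off(63): free voice 2 | voices=[84 87 - 78]
Op 7: note_off(78): free voice 3 | voices=[84 87 - -]
Op 8: note_off(87): free voice 1 | voices=[84 - - -]
Op 9: note_on(77): voice 1 is free -> assigned | voices=[84 77 - -]
Op 10: note_off(77): free voice 1 | voices=[84 - - -]
Op 11: note_on(85): voice 1 is free -> assigned | voices=[84 85 - -]
Op 12: note_on(62): voice 2 is free -> assigned | voices=[84 85 62 -]
Op 13: note_on(88): voice 3 is free -> assigned | voices=[84 85 62 88]

Answer: 1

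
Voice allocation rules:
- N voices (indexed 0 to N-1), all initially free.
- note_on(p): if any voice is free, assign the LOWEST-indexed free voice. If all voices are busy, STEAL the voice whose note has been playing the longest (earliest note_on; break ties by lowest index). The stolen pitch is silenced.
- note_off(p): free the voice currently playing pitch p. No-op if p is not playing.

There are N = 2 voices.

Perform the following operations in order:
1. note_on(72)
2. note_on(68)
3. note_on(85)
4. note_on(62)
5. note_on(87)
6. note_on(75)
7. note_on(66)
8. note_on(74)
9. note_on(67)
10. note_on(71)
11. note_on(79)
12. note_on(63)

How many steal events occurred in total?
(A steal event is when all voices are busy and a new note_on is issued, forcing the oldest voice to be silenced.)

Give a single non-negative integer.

Op 1: note_on(72): voice 0 is free -> assigned | voices=[72 -]
Op 2: note_on(68): voice 1 is free -> assigned | voices=[72 68]
Op 3: note_on(85): all voices busy, STEAL voice 0 (pitch 72, oldest) -> assign | voices=[85 68]
Op 4: note_on(62): all voices busy, STEAL voice 1 (pitch 68, oldest) -> assign | voices=[85 62]
Op 5: note_on(87): all voices busy, STEAL voice 0 (pitch 85, oldest) -> assign | voices=[87 62]
Op 6: note_on(75): all voices busy, STEAL voice 1 (pitch 62, oldest) -> assign | voices=[87 75]
Op 7: note_on(66): all voices busy, STEAL voice 0 (pitch 87, oldest) -> assign | voices=[66 75]
Op 8: note_on(74): all voices busy, STEAL voice 1 (pitch 75, oldest) -> assign | voices=[66 74]
Op 9: note_on(67): all voices busy, STEAL voice 0 (pitch 66, oldest) -> assign | voices=[67 74]
Op 10: note_on(71): all voices busy, STEAL voice 1 (pitch 74, oldest) -> assign | voices=[67 71]
Op 11: note_on(79): all voices busy, STEAL voice 0 (pitch 67, oldest) -> assign | voices=[79 71]
Op 12: note_on(63): all voices busy, STEAL voice 1 (pitch 71, oldest) -> assign | voices=[79 63]

Answer: 10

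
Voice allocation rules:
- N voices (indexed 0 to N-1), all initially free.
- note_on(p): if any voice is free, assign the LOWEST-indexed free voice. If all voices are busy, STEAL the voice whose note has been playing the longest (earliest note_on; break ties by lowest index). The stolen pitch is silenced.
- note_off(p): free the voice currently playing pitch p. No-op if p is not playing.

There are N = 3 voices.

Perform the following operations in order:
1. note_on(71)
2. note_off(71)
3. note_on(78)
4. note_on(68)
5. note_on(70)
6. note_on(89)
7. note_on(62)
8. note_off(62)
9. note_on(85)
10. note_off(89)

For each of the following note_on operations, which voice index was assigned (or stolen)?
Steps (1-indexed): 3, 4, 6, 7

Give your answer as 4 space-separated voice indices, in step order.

Answer: 0 1 0 1

Derivation:
Op 1: note_on(71): voice 0 is free -> assigned | voices=[71 - -]
Op 2: note_off(71): free voice 0 | voices=[- - -]
Op 3: note_on(78): voice 0 is free -> assigned | voices=[78 - -]
Op 4: note_on(68): voice 1 is free -> assigned | voices=[78 68 -]
Op 5: note_on(70): voice 2 is free -> assigned | voices=[78 68 70]
Op 6: note_on(89): all voices busy, STEAL voice 0 (pitch 78, oldest) -> assign | voices=[89 68 70]
Op 7: note_on(62): all voices busy, STEAL voice 1 (pitch 68, oldest) -> assign | voices=[89 62 70]
Op 8: note_off(62): free voice 1 | voices=[89 - 70]
Op 9: note_on(85): voice 1 is free -> assigned | voices=[89 85 70]
Op 10: note_off(89): free voice 0 | voices=[- 85 70]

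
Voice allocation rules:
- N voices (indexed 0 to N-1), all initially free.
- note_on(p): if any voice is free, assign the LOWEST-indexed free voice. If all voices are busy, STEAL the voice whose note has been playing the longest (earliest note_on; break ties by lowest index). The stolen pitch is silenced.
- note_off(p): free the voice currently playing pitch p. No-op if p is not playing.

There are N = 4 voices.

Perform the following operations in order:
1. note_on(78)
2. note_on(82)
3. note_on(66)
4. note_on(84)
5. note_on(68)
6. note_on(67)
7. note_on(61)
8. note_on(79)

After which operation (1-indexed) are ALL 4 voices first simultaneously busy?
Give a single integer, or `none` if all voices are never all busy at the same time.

Op 1: note_on(78): voice 0 is free -> assigned | voices=[78 - - -]
Op 2: note_on(82): voice 1 is free -> assigned | voices=[78 82 - -]
Op 3: note_on(66): voice 2 is free -> assigned | voices=[78 82 66 -]
Op 4: note_on(84): voice 3 is free -> assigned | voices=[78 82 66 84]
Op 5: note_on(68): all voices busy, STEAL voice 0 (pitch 78, oldest) -> assign | voices=[68 82 66 84]
Op 6: note_on(67): all voices busy, STEAL voice 1 (pitch 82, oldest) -> assign | voices=[68 67 66 84]
Op 7: note_on(61): all voices busy, STEAL voice 2 (pitch 66, oldest) -> assign | voices=[68 67 61 84]
Op 8: note_on(79): all voices busy, STEAL voice 3 (pitch 84, oldest) -> assign | voices=[68 67 61 79]

Answer: 4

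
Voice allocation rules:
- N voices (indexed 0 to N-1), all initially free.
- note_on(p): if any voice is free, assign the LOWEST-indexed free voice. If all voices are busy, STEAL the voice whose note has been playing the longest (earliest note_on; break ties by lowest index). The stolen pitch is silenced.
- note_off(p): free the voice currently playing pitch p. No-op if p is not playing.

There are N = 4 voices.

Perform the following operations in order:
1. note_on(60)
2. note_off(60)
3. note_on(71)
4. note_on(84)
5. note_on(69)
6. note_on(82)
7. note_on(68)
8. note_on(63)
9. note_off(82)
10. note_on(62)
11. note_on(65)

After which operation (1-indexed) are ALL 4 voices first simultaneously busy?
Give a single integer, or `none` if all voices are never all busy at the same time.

Op 1: note_on(60): voice 0 is free -> assigned | voices=[60 - - -]
Op 2: note_off(60): free voice 0 | voices=[- - - -]
Op 3: note_on(71): voice 0 is free -> assigned | voices=[71 - - -]
Op 4: note_on(84): voice 1 is free -> assigned | voices=[71 84 - -]
Op 5: note_on(69): voice 2 is free -> assigned | voices=[71 84 69 -]
Op 6: note_on(82): voice 3 is free -> assigned | voices=[71 84 69 82]
Op 7: note_on(68): all voices busy, STEAL voice 0 (pitch 71, oldest) -> assign | voices=[68 84 69 82]
Op 8: note_on(63): all voices busy, STEAL voice 1 (pitch 84, oldest) -> assign | voices=[68 63 69 82]
Op 9: note_off(82): free voice 3 | voices=[68 63 69 -]
Op 10: note_on(62): voice 3 is free -> assigned | voices=[68 63 69 62]
Op 11: note_on(65): all voices busy, STEAL voice 2 (pitch 69, oldest) -> assign | voices=[68 63 65 62]

Answer: 6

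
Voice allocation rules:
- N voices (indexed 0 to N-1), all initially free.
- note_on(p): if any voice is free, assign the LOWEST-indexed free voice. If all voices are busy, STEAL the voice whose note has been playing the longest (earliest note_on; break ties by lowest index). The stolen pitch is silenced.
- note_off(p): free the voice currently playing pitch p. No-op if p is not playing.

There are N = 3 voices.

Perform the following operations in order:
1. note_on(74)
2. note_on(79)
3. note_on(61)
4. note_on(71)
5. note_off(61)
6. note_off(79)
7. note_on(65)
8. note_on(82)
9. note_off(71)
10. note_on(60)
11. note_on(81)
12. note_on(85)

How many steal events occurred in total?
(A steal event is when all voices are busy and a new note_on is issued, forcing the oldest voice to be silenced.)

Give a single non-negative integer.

Answer: 3

Derivation:
Op 1: note_on(74): voice 0 is free -> assigned | voices=[74 - -]
Op 2: note_on(79): voice 1 is free -> assigned | voices=[74 79 -]
Op 3: note_on(61): voice 2 is free -> assigned | voices=[74 79 61]
Op 4: note_on(71): all voices busy, STEAL voice 0 (pitch 74, oldest) -> assign | voices=[71 79 61]
Op 5: note_off(61): free voice 2 | voices=[71 79 -]
Op 6: note_off(79): free voice 1 | voices=[71 - -]
Op 7: note_on(65): voice 1 is free -> assigned | voices=[71 65 -]
Op 8: note_on(82): voice 2 is free -> assigned | voices=[71 65 82]
Op 9: note_off(71): free voice 0 | voices=[- 65 82]
Op 10: note_on(60): voice 0 is free -> assigned | voices=[60 65 82]
Op 11: note_on(81): all voices busy, STEAL voice 1 (pitch 65, oldest) -> assign | voices=[60 81 82]
Op 12: note_on(85): all voices busy, STEAL voice 2 (pitch 82, oldest) -> assign | voices=[60 81 85]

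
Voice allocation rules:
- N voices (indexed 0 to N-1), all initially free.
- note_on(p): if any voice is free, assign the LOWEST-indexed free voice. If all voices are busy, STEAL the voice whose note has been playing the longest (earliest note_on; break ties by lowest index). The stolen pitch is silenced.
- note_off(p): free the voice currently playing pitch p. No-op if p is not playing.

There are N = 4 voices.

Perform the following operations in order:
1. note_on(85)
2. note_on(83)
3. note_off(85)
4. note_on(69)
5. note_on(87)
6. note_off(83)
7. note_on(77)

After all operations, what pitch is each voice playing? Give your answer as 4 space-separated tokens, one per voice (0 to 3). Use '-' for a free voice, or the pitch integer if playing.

Answer: 69 77 87 -

Derivation:
Op 1: note_on(85): voice 0 is free -> assigned | voices=[85 - - -]
Op 2: note_on(83): voice 1 is free -> assigned | voices=[85 83 - -]
Op 3: note_off(85): free voice 0 | voices=[- 83 - -]
Op 4: note_on(69): voice 0 is free -> assigned | voices=[69 83 - -]
Op 5: note_on(87): voice 2 is free -> assigned | voices=[69 83 87 -]
Op 6: note_off(83): free voice 1 | voices=[69 - 87 -]
Op 7: note_on(77): voice 1 is free -> assigned | voices=[69 77 87 -]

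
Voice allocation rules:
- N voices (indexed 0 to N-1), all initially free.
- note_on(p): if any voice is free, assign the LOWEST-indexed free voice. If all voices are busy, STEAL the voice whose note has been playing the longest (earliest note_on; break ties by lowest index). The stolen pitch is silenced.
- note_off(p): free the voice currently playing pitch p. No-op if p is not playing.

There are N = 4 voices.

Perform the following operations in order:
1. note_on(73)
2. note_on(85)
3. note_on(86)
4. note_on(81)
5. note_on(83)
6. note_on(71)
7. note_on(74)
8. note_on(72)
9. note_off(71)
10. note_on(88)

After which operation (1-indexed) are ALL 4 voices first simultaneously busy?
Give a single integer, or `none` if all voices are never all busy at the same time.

Op 1: note_on(73): voice 0 is free -> assigned | voices=[73 - - -]
Op 2: note_on(85): voice 1 is free -> assigned | voices=[73 85 - -]
Op 3: note_on(86): voice 2 is free -> assigned | voices=[73 85 86 -]
Op 4: note_on(81): voice 3 is free -> assigned | voices=[73 85 86 81]
Op 5: note_on(83): all voices busy, STEAL voice 0 (pitch 73, oldest) -> assign | voices=[83 85 86 81]
Op 6: note_on(71): all voices busy, STEAL voice 1 (pitch 85, oldest) -> assign | voices=[83 71 86 81]
Op 7: note_on(74): all voices busy, STEAL voice 2 (pitch 86, oldest) -> assign | voices=[83 71 74 81]
Op 8: note_on(72): all voices busy, STEAL voice 3 (pitch 81, oldest) -> assign | voices=[83 71 74 72]
Op 9: note_off(71): free voice 1 | voices=[83 - 74 72]
Op 10: note_on(88): voice 1 is free -> assigned | voices=[83 88 74 72]

Answer: 4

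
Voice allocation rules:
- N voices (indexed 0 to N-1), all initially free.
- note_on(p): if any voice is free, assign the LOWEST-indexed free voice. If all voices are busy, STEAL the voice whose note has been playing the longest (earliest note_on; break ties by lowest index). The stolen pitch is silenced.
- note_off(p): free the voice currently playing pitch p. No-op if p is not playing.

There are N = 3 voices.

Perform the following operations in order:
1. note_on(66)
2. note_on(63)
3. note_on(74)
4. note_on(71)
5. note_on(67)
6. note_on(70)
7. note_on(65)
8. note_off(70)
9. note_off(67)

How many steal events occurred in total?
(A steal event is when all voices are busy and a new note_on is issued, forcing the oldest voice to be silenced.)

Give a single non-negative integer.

Answer: 4

Derivation:
Op 1: note_on(66): voice 0 is free -> assigned | voices=[66 - -]
Op 2: note_on(63): voice 1 is free -> assigned | voices=[66 63 -]
Op 3: note_on(74): voice 2 is free -> assigned | voices=[66 63 74]
Op 4: note_on(71): all voices busy, STEAL voice 0 (pitch 66, oldest) -> assign | voices=[71 63 74]
Op 5: note_on(67): all voices busy, STEAL voice 1 (pitch 63, oldest) -> assign | voices=[71 67 74]
Op 6: note_on(70): all voices busy, STEAL voice 2 (pitch 74, oldest) -> assign | voices=[71 67 70]
Op 7: note_on(65): all voices busy, STEAL voice 0 (pitch 71, oldest) -> assign | voices=[65 67 70]
Op 8: note_off(70): free voice 2 | voices=[65 67 -]
Op 9: note_off(67): free voice 1 | voices=[65 - -]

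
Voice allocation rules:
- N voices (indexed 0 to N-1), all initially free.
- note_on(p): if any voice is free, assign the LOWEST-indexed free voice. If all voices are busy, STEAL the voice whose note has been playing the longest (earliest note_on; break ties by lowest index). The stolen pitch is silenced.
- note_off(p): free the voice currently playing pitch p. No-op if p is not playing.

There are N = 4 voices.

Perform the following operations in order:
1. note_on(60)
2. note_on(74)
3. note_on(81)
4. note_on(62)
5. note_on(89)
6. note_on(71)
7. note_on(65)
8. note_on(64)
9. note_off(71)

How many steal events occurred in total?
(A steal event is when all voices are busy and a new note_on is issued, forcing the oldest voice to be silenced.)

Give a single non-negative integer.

Op 1: note_on(60): voice 0 is free -> assigned | voices=[60 - - -]
Op 2: note_on(74): voice 1 is free -> assigned | voices=[60 74 - -]
Op 3: note_on(81): voice 2 is free -> assigned | voices=[60 74 81 -]
Op 4: note_on(62): voice 3 is free -> assigned | voices=[60 74 81 62]
Op 5: note_on(89): all voices busy, STEAL voice 0 (pitch 60, oldest) -> assign | voices=[89 74 81 62]
Op 6: note_on(71): all voices busy, STEAL voice 1 (pitch 74, oldest) -> assign | voices=[89 71 81 62]
Op 7: note_on(65): all voices busy, STEAL voice 2 (pitch 81, oldest) -> assign | voices=[89 71 65 62]
Op 8: note_on(64): all voices busy, STEAL voice 3 (pitch 62, oldest) -> assign | voices=[89 71 65 64]
Op 9: note_off(71): free voice 1 | voices=[89 - 65 64]

Answer: 4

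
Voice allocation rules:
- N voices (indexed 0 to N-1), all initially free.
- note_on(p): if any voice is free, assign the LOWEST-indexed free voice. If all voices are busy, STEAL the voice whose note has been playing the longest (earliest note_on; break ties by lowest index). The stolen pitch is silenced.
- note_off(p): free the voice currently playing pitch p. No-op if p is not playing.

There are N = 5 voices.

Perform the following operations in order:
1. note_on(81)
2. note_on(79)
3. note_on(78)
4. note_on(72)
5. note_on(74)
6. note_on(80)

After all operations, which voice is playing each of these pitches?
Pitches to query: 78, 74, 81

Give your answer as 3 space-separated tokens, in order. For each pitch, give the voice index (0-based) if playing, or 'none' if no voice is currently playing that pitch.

Op 1: note_on(81): voice 0 is free -> assigned | voices=[81 - - - -]
Op 2: note_on(79): voice 1 is free -> assigned | voices=[81 79 - - -]
Op 3: note_on(78): voice 2 is free -> assigned | voices=[81 79 78 - -]
Op 4: note_on(72): voice 3 is free -> assigned | voices=[81 79 78 72 -]
Op 5: note_on(74): voice 4 is free -> assigned | voices=[81 79 78 72 74]
Op 6: note_on(80): all voices busy, STEAL voice 0 (pitch 81, oldest) -> assign | voices=[80 79 78 72 74]

Answer: 2 4 none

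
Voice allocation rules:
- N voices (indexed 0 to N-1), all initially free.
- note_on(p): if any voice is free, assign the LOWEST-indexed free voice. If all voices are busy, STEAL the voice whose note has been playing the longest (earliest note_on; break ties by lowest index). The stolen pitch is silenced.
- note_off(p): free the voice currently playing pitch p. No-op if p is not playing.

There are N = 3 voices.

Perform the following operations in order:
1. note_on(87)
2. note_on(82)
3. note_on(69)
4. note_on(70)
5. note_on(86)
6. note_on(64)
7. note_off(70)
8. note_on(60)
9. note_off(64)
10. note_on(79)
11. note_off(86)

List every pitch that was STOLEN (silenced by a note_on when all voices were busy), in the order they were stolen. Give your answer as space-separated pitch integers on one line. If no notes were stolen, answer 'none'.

Op 1: note_on(87): voice 0 is free -> assigned | voices=[87 - -]
Op 2: note_on(82): voice 1 is free -> assigned | voices=[87 82 -]
Op 3: note_on(69): voice 2 is free -> assigned | voices=[87 82 69]
Op 4: note_on(70): all voices busy, STEAL voice 0 (pitch 87, oldest) -> assign | voices=[70 82 69]
Op 5: note_on(86): all voices busy, STEAL voice 1 (pitch 82, oldest) -> assign | voices=[70 86 69]
Op 6: note_on(64): all voices busy, STEAL voice 2 (pitch 69, oldest) -> assign | voices=[70 86 64]
Op 7: note_off(70): free voice 0 | voices=[- 86 64]
Op 8: note_on(60): voice 0 is free -> assigned | voices=[60 86 64]
Op 9: note_off(64): free voice 2 | voices=[60 86 -]
Op 10: note_on(79): voice 2 is free -> assigned | voices=[60 86 79]
Op 11: note_off(86): free voice 1 | voices=[60 - 79]

Answer: 87 82 69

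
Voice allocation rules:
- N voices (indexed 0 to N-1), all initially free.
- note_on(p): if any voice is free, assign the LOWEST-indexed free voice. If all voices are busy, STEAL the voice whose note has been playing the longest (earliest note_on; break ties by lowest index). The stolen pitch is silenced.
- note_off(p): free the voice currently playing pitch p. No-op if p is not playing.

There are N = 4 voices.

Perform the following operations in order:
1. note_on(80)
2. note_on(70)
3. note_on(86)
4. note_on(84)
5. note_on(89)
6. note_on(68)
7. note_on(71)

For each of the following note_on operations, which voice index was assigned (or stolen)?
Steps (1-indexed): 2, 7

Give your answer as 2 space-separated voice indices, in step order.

Op 1: note_on(80): voice 0 is free -> assigned | voices=[80 - - -]
Op 2: note_on(70): voice 1 is free -> assigned | voices=[80 70 - -]
Op 3: note_on(86): voice 2 is free -> assigned | voices=[80 70 86 -]
Op 4: note_on(84): voice 3 is free -> assigned | voices=[80 70 86 84]
Op 5: note_on(89): all voices busy, STEAL voice 0 (pitch 80, oldest) -> assign | voices=[89 70 86 84]
Op 6: note_on(68): all voices busy, STEAL voice 1 (pitch 70, oldest) -> assign | voices=[89 68 86 84]
Op 7: note_on(71): all voices busy, STEAL voice 2 (pitch 86, oldest) -> assign | voices=[89 68 71 84]

Answer: 1 2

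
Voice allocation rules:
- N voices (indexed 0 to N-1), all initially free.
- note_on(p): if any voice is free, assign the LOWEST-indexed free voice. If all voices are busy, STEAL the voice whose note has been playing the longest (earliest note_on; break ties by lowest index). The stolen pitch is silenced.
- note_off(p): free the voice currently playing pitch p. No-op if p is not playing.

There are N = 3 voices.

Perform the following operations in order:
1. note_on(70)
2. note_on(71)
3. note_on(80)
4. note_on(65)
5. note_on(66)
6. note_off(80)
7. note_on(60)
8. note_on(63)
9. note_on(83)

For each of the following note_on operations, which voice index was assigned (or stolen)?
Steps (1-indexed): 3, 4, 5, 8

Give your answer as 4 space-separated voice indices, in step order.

Answer: 2 0 1 0

Derivation:
Op 1: note_on(70): voice 0 is free -> assigned | voices=[70 - -]
Op 2: note_on(71): voice 1 is free -> assigned | voices=[70 71 -]
Op 3: note_on(80): voice 2 is free -> assigned | voices=[70 71 80]
Op 4: note_on(65): all voices busy, STEAL voice 0 (pitch 70, oldest) -> assign | voices=[65 71 80]
Op 5: note_on(66): all voices busy, STEAL voice 1 (pitch 71, oldest) -> assign | voices=[65 66 80]
Op 6: note_off(80): free voice 2 | voices=[65 66 -]
Op 7: note_on(60): voice 2 is free -> assigned | voices=[65 66 60]
Op 8: note_on(63): all voices busy, STEAL voice 0 (pitch 65, oldest) -> assign | voices=[63 66 60]
Op 9: note_on(83): all voices busy, STEAL voice 1 (pitch 66, oldest) -> assign | voices=[63 83 60]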